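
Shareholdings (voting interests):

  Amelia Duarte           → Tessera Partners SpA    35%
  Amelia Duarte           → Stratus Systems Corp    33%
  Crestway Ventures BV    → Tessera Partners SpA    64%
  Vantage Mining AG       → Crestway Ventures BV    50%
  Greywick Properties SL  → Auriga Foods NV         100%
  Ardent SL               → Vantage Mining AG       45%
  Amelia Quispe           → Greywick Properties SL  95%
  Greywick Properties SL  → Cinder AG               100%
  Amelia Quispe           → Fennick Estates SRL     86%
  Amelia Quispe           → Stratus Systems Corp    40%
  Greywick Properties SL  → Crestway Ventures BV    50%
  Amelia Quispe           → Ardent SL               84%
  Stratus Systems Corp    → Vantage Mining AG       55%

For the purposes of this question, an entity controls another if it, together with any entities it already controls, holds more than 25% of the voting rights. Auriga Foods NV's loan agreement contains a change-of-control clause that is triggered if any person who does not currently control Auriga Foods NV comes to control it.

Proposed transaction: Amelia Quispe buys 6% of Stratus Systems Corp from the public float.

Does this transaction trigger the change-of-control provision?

No

The purchase changes only Amelia Quispe's holdings, so Amelia Quispe is the only person who could newly come to control Auriga.
Amelia Quispe holds 95% of Greywick, so Amelia Quispe controls Greywick.
Greywick holds 100% of Auriga, so Amelia Quispe controls Auriga.
So Amelia Quispe already controls Auriga before the transaction.
After the purchase, Amelia Quispe's direct stake in Stratus rises to 40% + 6% = 46%.
Amelia Quispe controlled Auriga already, so this is not a new person acquiring control; every other person's position is unchanged or reduced.
No new person acquires control, so the clause is not triggered.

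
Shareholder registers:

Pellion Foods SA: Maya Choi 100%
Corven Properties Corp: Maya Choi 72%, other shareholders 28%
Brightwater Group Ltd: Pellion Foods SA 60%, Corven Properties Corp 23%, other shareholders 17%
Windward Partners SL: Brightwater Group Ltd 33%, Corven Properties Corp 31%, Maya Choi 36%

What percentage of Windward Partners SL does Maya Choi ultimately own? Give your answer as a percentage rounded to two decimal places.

83.58%

Maya reaches Windward along 4 paths.
Via Pellion → Brightwater: 100% × 60% × 33% = 19.8%.
Via Corven → Brightwater: 72% × 23% × 33% = 5.4648%.
Via Corven: 72% × 31% = 22.32%.
Direct stake: 36% = 36%.
Total: 19.8% + 5.4648% + 22.32% + 36% = 83.5848%.
Rounded: 83.58%.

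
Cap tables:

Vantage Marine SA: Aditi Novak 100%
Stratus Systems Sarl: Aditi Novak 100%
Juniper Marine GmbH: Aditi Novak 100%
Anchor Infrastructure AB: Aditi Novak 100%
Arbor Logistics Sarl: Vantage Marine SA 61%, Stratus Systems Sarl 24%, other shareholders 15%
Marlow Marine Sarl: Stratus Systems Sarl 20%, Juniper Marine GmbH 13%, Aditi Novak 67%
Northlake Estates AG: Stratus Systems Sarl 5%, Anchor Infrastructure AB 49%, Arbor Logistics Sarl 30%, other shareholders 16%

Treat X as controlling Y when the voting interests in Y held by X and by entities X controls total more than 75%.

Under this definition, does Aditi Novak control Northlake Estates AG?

Yes

Aditi holds 100% of Vantage, so Aditi controls Vantage.
Aditi holds 100% of Stratus, so Aditi controls Stratus.
Vantage and Stratus together hold 61% + 24% = 85% of Arbor, so Aditi controls Arbor.
Aditi holds 100% of Anchor, so Aditi controls Anchor.
Stratus and Anchor and Arbor together hold 5% + 49% + 30% = 84% of Northlake, so Aditi controls Northlake.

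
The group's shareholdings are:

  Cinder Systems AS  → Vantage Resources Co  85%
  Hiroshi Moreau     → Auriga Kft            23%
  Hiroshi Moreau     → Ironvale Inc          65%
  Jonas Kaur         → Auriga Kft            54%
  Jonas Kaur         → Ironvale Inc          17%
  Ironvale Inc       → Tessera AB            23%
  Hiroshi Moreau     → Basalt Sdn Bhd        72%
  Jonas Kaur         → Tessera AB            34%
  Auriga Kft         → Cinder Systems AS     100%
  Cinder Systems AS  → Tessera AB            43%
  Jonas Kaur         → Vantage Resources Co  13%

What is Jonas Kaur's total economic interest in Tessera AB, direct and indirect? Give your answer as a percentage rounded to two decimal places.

Jonas reaches Tessera along 3 paths.
Direct stake: 34% = 34%.
Via Ironvale: 17% × 23% = 3.91%.
Via Auriga → Cinder: 54% × 100% × 43% = 23.22%.
Total: 34% + 3.91% + 23.22% = 61.13%.

61.13%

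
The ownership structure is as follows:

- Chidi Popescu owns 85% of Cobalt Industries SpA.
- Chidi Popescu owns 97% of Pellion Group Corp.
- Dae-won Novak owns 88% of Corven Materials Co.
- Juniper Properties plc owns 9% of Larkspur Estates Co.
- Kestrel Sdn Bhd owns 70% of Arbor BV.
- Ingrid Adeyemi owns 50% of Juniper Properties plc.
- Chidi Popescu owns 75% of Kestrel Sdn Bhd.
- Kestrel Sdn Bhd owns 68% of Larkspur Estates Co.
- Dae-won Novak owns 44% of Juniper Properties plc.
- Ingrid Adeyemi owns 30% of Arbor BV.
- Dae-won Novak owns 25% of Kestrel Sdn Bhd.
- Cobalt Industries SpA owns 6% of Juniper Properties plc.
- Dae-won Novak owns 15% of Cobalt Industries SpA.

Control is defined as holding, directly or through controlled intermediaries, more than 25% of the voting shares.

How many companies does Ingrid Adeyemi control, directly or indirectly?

Ingrid holds 50% of Juniper, so Ingrid controls Juniper.
Ingrid holds 30% of Arbor, so Ingrid controls Arbor.
No other company's threshold is met.
Ingrid controls 2 companies.

2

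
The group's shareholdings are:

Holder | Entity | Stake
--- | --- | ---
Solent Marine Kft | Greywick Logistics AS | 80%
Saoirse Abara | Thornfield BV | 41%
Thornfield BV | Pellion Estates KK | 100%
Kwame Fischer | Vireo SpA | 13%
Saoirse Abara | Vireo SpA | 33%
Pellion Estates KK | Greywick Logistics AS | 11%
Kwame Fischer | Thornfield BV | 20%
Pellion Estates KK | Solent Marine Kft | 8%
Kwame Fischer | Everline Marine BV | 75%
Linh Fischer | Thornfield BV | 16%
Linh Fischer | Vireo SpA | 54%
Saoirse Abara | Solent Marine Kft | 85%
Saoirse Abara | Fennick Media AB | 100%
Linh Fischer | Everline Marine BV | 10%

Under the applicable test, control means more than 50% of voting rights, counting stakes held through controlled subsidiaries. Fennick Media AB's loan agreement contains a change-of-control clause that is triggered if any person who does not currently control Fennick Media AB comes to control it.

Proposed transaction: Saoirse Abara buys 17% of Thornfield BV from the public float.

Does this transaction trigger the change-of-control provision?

The purchase changes only Saoirse's holdings, so Saoirse is the only person who could newly come to control Fennick.
Saoirse holds 100% of Fennick, so Saoirse controls Fennick.
So Saoirse already controls Fennick before the transaction.
After the purchase, Saoirse's direct stake in Thornfield rises to 41% + 17% = 58%.
Saoirse controlled Fennick already, so this is not a new person acquiring control; every other person's position is unchanged or reduced.
No new person acquires control, so the clause is not triggered.

No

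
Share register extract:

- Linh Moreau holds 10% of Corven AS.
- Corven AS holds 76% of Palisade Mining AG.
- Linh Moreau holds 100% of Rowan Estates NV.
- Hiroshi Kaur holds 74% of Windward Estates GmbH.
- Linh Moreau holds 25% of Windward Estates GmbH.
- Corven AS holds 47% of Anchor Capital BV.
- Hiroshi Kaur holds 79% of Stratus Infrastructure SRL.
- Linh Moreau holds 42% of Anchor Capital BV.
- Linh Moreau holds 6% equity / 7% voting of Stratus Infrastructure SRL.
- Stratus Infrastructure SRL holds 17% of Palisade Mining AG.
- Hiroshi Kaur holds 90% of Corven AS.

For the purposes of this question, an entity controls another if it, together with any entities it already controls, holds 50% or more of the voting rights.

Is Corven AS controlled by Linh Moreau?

Linh holds 100% of Rowan, so Linh controls Rowan.
In Corven, Linh's side holds only 10%, not ≥ 50%.
So Linh does not control Corven.

No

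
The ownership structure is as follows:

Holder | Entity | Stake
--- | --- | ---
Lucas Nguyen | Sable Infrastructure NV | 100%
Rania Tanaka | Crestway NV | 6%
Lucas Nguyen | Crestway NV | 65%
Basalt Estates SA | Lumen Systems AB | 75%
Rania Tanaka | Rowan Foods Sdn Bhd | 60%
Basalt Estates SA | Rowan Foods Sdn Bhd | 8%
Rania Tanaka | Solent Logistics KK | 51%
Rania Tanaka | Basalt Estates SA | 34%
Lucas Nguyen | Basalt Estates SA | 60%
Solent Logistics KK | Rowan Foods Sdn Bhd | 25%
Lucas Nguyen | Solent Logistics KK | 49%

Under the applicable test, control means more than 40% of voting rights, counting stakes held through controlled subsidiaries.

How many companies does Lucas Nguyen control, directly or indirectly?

Lucas holds 49% of Solent, so Lucas controls Solent.
Lucas holds 60% of Basalt, so Lucas controls Basalt.
Lucas holds 65% of Crestway, so Lucas controls Crestway.
Basalt holds 75% of Lumen, so Lucas controls Lumen.
Lucas holds 100% of Sable, so Lucas controls Sable.
No other company's threshold is met.
Lucas controls 5 companies.

5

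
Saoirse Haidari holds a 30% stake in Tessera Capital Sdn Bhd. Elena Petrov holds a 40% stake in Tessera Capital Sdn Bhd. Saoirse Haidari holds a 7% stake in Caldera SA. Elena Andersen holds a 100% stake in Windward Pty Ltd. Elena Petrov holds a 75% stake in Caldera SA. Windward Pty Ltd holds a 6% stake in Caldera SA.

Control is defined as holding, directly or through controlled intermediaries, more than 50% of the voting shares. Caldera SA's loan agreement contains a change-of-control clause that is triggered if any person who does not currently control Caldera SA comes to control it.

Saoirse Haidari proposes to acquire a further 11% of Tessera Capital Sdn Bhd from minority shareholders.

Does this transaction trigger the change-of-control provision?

The purchase changes only Saoirse's holdings, so Saoirse is the only person who could newly come to control Caldera.
Saoirse's largest direct stake is 30% in Tessera, which does not meet the threshold, so Saoirse controls no company.
In Caldera, Saoirse's side holds only 7%, not > 50%.
So before the transaction, Saoirse does not control Caldera.
After the purchase, Saoirse's direct stake in Tessera rises to 30% + 11% = 41%.
Saoirse's side now holds 41% of Tessera, not > 50%, so Saoirse still does not control Tessera.
After the transaction, Saoirse's side holds 7% of Caldera, not > 50%, so Saoirse still does not control Caldera.
No new person acquires control, so the clause is not triggered.

No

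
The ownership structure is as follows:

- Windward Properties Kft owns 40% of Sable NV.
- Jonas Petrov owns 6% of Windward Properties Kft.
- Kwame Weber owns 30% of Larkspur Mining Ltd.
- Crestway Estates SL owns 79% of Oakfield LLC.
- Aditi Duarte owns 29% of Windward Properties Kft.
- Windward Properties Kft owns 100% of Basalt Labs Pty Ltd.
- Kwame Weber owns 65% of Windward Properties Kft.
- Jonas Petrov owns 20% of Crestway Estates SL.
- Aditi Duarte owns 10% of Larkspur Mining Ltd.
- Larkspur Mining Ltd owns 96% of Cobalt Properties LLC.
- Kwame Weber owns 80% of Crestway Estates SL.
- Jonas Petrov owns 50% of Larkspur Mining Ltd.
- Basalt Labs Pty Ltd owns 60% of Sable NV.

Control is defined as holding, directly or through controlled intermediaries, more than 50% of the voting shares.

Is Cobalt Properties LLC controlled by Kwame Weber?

No

Kwame holds 65% of Windward, so Kwame controls Windward.
Kwame holds 80% of Crestway, so Kwame controls Crestway.
Windward holds 100% of Basalt, so Kwame controls Basalt.
Crestway holds 79% of Oakfield, so Kwame controls Oakfield.
Basalt and Windward together hold 60% + 40% = 100% of Sable, so Kwame controls Sable.
Neither Kwame nor any entity Kwame controls holds any voting interest in Cobalt.
So Kwame does not control Cobalt.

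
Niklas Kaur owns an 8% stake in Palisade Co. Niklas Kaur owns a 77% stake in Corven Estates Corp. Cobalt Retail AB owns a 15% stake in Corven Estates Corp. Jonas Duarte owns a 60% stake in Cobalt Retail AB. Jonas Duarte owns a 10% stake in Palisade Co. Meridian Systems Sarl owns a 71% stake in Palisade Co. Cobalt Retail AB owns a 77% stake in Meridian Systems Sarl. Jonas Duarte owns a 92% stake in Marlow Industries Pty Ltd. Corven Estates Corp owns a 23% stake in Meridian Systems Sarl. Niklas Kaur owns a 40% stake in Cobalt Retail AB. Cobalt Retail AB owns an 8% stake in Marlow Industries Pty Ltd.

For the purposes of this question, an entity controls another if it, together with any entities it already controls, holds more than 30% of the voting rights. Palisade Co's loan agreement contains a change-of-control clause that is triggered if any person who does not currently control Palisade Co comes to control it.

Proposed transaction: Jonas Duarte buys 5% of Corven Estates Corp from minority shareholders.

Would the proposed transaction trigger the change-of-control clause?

The purchase changes only Jonas's holdings, so Jonas is the only person who could newly come to control Palisade.
Jonas holds 60% of Cobalt, so Jonas controls Cobalt.
Cobalt holds 77% of Meridian, so Jonas controls Meridian.
Meridian and Jonas together hold 71% + 10% = 81% of Palisade, so Jonas controls Palisade.
So Jonas already controls Palisade before the transaction.
After the purchase, Jonas holds 5% of Corven directly.
Jonas controlled Palisade already, so this is not a new person acquiring control; every other person's position is unchanged or reduced.
No new person acquires control, so the clause is not triggered.

No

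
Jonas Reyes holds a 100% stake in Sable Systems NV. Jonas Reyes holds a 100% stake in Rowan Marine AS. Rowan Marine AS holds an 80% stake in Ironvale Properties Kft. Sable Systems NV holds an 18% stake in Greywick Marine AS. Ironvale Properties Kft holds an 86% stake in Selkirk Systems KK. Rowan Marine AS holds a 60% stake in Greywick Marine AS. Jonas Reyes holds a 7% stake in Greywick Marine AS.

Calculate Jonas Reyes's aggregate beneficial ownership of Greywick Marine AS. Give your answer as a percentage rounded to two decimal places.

85.00%

Jonas reaches Greywick along 3 paths.
Direct stake: 7% = 7%.
Via Sable: 100% × 18% = 18%.
Via Rowan: 100% × 60% = 60%.
Total: 7% + 18% + 60% = 85%.
Rounded: 85.00%.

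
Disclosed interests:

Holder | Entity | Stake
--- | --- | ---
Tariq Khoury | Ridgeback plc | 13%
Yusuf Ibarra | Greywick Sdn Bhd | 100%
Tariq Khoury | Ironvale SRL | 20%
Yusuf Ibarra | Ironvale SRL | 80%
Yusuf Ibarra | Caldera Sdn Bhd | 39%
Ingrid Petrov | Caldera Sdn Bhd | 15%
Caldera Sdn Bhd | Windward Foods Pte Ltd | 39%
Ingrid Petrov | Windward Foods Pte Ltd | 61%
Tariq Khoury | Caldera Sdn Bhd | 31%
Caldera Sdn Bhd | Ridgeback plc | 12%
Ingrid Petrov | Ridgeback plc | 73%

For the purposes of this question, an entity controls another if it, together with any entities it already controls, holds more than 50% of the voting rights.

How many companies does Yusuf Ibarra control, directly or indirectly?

Yusuf holds 80% of Ironvale, so Yusuf controls Ironvale.
Yusuf holds 100% of Greywick, so Yusuf controls Greywick.
No other company's threshold is met.
Yusuf controls 2 companies.

2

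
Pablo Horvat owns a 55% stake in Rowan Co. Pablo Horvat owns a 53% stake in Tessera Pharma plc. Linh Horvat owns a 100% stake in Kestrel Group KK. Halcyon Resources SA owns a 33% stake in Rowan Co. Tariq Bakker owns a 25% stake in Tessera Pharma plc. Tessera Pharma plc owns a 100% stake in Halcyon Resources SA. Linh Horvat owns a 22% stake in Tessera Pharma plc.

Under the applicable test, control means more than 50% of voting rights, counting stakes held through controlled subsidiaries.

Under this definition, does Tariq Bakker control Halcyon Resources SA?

Tariq's largest direct stake is 25% in Tessera, which does not meet the threshold, so Tariq controls no company.
Neither Tariq nor any entity Tariq controls holds any voting interest in Halcyon.
So Tariq does not control Halcyon.

No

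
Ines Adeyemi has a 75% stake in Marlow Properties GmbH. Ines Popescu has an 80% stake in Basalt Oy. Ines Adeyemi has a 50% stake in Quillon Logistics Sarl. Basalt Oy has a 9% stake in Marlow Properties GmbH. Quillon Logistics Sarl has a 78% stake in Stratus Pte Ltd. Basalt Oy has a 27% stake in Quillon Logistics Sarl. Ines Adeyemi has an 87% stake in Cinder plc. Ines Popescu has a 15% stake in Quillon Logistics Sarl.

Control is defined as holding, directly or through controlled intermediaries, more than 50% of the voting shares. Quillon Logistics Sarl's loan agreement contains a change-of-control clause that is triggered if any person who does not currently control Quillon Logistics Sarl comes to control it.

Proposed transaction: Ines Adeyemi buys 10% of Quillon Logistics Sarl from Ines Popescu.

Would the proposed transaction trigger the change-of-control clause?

The purchase adds only to Ines Adeyemi's holdings (Ines Popescu's stake shrinks), so Ines Adeyemi is the only person who could newly come to control Quillon.
Ines Adeyemi holds 87% of Cinder, so Ines Adeyemi controls Cinder.
Ines Adeyemi holds 75% of Marlow, so Ines Adeyemi controls Marlow.
In Quillon, Ines Adeyemi's side holds only 50%, not > 50%.
So before the transaction, Ines Adeyemi does not control Quillon.
After the purchase, Ines Adeyemi's direct stake in Quillon rises to 50% + 10% = 60%, and Ines Popescu's stake falls to 5%.
Ines Adeyemi holds 60% of Quillon, so Ines Adeyemi controls Quillon.
Ines Adeyemi did not control Quillon before and does after, so the clause is triggered.

Yes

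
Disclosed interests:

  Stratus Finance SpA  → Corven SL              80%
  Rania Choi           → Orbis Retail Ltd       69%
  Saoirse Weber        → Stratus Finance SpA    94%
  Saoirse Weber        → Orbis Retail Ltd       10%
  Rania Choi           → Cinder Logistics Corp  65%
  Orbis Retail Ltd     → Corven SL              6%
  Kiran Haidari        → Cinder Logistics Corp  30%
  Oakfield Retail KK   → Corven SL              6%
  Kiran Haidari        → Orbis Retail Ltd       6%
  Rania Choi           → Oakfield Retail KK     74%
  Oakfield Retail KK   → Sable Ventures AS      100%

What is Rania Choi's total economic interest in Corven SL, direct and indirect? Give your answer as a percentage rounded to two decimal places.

8.58%

Rania reaches Corven along 2 paths.
Via Oakfield: 74% × 6% = 4.44%.
Via Orbis: 69% × 6% = 4.14%.
Total: 4.44% + 4.14% = 8.58%.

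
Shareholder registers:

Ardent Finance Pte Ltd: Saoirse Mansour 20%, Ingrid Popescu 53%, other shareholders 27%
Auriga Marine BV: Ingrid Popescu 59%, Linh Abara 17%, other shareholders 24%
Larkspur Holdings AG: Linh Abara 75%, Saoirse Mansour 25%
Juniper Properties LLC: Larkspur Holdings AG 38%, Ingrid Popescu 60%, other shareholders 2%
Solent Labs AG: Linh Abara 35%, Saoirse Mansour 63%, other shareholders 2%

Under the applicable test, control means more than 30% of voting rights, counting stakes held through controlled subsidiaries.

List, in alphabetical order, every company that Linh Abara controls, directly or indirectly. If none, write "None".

Linh holds 75% of Larkspur, so Linh controls Larkspur.
Larkspur holds 38% of Juniper, so Linh controls Juniper.
Linh holds 35% of Solent, so Linh controls Solent.
No other company's threshold is met.

Juniper Properties LLC, Larkspur Holdings AG, Solent Labs AG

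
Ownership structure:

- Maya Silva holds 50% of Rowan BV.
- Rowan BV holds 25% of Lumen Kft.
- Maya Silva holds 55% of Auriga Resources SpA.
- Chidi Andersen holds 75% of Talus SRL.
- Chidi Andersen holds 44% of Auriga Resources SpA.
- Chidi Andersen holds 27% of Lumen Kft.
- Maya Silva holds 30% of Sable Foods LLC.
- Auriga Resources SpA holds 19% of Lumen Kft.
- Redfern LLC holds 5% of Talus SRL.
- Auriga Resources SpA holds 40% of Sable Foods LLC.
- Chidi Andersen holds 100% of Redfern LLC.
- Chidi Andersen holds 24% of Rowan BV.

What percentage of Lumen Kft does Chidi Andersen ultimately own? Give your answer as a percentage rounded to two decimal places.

Chidi reaches Lumen along 3 paths.
Via Auriga: 44% × 19% = 8.36%.
Via Rowan: 24% × 25% = 6%.
Direct stake: 27% = 27%.
Total: 8.36% + 6% + 27% = 41.36%.

41.36%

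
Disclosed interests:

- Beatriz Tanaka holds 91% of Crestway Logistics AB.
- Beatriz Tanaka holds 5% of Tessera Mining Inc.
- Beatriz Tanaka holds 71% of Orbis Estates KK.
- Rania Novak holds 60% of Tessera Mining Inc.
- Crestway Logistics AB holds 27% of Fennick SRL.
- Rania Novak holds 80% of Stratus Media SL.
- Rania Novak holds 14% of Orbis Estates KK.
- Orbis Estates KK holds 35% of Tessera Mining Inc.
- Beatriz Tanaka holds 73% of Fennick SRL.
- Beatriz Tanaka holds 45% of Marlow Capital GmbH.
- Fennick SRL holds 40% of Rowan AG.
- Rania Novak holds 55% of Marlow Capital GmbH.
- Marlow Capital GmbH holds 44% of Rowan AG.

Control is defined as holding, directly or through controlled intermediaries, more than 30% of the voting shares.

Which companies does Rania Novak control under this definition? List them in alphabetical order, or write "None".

Marlow Capital GmbH, Rowan AG, Stratus Media SL, Tessera Mining Inc

Rania holds 60% of Tessera, so Rania controls Tessera.
Rania holds 55% of Marlow, so Rania controls Marlow.
Marlow holds 44% of Rowan, so Rania controls Rowan.
Rania holds 80% of Stratus, so Rania controls Stratus.
No other company's threshold is met.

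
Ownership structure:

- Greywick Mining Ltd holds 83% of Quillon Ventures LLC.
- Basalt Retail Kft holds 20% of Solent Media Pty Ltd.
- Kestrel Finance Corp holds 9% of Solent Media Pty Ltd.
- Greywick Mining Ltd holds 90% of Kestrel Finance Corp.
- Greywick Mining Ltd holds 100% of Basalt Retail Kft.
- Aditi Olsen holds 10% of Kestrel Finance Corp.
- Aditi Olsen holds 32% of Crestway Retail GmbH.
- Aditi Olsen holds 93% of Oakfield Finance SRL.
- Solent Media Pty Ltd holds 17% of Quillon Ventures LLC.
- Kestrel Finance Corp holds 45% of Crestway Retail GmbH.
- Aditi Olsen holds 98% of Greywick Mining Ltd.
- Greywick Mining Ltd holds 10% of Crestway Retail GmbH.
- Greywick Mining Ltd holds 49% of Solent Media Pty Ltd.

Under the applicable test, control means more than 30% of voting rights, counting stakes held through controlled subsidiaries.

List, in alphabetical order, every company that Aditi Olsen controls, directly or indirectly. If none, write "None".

Aditi holds 98% of Greywick, so Aditi controls Greywick.
Aditi and Greywick together hold 10% + 90% = 100% of Kestrel, so Aditi controls Kestrel.
Greywick holds 100% of Basalt, so Aditi controls Basalt.
Greywick and Kestrel and Aditi together hold 10% + 45% + 32% = 87% of Crestway, so Aditi controls Crestway.
Greywick and Kestrel and Basalt together hold 49% + 9% + 20% = 78% of Solent, so Aditi controls Solent.
Solent and Greywick together hold 17% + 83% = 100% of Quillon, so Aditi controls Quillon.
Aditi holds 93% of Oakfield, so Aditi controls Oakfield.

Basalt Retail Kft, Crestway Retail GmbH, Greywick Mining Ltd, Kestrel Finance Corp, Oakfield Finance SRL, Quillon Ventures LLC, Solent Media Pty Ltd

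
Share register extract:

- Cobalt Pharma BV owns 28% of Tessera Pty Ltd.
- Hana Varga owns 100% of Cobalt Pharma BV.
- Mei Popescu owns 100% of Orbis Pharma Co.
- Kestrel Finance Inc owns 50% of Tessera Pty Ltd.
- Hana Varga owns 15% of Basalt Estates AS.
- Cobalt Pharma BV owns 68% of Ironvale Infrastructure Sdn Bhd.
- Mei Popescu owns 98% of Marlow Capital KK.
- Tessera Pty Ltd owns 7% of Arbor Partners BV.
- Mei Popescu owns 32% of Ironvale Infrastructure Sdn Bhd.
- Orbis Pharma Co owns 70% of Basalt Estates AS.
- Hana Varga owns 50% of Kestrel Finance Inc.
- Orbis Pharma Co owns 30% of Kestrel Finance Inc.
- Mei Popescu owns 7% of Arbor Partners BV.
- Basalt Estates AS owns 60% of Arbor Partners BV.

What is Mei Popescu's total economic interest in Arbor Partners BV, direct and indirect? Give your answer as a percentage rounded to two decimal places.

Mei reaches Arbor along 3 paths.
Via Orbis → Basalt: 100% × 70% × 60% = 42%.
Via Orbis → Kestrel → Tessera: 100% × 30% × 50% × 7% = 1.05%.
Direct stake: 7% = 7%.
Total: 42% + 1.05% + 7% = 50.05%.

50.05%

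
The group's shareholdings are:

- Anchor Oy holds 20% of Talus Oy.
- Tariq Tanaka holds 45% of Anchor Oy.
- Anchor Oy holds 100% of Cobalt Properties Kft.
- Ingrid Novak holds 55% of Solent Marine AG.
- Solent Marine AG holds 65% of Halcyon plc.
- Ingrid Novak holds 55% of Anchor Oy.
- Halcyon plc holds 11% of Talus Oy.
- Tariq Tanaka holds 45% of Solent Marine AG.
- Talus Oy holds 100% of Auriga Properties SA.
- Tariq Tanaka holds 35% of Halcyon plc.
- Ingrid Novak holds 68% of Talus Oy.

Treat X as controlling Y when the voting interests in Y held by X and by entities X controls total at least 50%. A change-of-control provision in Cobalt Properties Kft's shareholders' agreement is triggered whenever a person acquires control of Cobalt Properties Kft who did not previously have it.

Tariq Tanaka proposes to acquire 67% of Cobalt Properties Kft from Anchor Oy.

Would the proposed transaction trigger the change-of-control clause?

Yes

The purchase adds only to Tariq's holdings (Anchor's stake shrinks), so Tariq is the only person who could newly come to control Cobalt.
Tariq's largest direct stake is 45% in Solent, which does not meet the threshold, so Tariq controls no company.
Neither Tariq nor any entity Tariq controls holds any voting interest in Cobalt.
So before the transaction, Tariq does not control Cobalt.
After the purchase, Tariq holds 67% of Cobalt directly, and Anchor's stake falls to 33%.
Tariq holds 67% of Cobalt, so Tariq controls Cobalt.
Tariq did not control Cobalt before and does after, so the clause is triggered.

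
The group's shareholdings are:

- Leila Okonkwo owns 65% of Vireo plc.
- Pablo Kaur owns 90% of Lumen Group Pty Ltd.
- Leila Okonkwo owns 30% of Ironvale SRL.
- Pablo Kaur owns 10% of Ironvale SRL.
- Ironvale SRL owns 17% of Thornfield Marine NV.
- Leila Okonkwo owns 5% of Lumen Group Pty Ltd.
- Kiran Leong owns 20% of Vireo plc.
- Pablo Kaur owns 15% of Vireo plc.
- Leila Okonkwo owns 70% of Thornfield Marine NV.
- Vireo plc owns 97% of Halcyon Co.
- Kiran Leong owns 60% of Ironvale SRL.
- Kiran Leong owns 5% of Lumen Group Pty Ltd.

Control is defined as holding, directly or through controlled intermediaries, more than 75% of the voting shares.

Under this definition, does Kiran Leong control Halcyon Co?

Kiran's largest direct stake is 60% in Ironvale, which does not meet the threshold, so Kiran controls no company.
Neither Kiran nor any entity Kiran controls holds any voting interest in Halcyon.
So Kiran does not control Halcyon.

No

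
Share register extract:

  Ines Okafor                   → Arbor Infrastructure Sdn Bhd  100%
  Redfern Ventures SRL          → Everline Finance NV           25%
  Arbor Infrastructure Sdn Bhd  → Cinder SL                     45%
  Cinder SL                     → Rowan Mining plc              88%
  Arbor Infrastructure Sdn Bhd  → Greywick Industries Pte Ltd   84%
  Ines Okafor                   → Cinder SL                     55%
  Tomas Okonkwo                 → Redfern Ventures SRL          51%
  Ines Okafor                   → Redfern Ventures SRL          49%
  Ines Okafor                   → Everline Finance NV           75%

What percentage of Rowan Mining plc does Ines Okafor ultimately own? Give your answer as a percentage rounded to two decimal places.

88.00%

Ines reaches Rowan along 2 paths.
Via Arbor → Cinder: 100% × 45% × 88% = 39.6%.
Via Cinder: 55% × 88% = 48.4%.
Total: 39.6% + 48.4% = 88%.
Rounded: 88.00%.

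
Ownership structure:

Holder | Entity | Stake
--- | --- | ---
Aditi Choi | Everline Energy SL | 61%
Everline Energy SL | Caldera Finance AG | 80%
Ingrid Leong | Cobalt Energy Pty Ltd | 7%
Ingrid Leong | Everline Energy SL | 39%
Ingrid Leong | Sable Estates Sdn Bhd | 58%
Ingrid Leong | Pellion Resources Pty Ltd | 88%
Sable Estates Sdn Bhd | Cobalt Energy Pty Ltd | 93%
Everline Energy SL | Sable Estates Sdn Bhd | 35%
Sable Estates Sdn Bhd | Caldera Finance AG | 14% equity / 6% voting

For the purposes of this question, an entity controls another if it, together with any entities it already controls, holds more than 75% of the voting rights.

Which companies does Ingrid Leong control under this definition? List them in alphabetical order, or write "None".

Pellion Resources Pty Ltd

Ingrid holds 88% of Pellion, so Ingrid controls Pellion.
No other company's threshold is met.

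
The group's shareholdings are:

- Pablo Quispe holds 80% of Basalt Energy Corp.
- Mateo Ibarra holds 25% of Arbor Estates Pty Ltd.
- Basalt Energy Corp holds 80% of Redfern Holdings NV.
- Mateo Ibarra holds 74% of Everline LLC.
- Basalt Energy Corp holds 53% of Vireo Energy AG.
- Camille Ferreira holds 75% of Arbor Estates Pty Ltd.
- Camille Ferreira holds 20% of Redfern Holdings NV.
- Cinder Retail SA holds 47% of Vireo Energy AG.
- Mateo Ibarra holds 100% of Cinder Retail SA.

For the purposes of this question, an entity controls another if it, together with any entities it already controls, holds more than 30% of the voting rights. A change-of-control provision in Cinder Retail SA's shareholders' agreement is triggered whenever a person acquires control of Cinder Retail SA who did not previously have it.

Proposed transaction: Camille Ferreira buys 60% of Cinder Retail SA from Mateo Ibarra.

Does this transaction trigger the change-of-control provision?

Yes

The purchase adds only to Camille's holdings (Mateo's stake shrinks), so Camille is the only person who could newly come to control Cinder.
Camille holds 75% of Arbor, so Camille controls Arbor.
Neither Camille nor any entity Camille controls holds any voting interest in Cinder.
So before the transaction, Camille does not control Cinder.
After the purchase, Camille holds 60% of Cinder directly, and Mateo's stake falls to 40%.
Camille holds 60% of Cinder, so Camille controls Cinder.
Camille did not control Cinder before and does after, so the clause is triggered.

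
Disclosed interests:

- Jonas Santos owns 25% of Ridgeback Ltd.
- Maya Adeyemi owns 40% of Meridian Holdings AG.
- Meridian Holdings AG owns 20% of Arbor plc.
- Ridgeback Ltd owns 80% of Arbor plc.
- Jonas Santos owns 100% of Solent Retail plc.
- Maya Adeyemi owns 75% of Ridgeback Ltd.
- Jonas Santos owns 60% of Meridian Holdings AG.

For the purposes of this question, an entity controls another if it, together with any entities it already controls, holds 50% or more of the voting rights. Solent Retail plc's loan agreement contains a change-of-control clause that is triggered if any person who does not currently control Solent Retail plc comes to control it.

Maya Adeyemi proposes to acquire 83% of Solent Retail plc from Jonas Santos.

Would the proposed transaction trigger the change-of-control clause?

The purchase adds only to Maya's holdings (Jonas's stake shrinks), so Maya is the only person who could newly come to control Solent.
Maya holds 75% of Ridgeback, so Maya controls Ridgeback.
Ridgeback holds 80% of Arbor, so Maya controls Arbor.
Neither Maya nor any entity Maya controls holds any voting interest in Solent.
So before the transaction, Maya does not control Solent.
After the purchase, Maya holds 83% of Solent directly, and Jonas's stake falls to 17%.
Maya holds 83% of Solent, so Maya controls Solent.
Maya did not control Solent before and does after, so the clause is triggered.

Yes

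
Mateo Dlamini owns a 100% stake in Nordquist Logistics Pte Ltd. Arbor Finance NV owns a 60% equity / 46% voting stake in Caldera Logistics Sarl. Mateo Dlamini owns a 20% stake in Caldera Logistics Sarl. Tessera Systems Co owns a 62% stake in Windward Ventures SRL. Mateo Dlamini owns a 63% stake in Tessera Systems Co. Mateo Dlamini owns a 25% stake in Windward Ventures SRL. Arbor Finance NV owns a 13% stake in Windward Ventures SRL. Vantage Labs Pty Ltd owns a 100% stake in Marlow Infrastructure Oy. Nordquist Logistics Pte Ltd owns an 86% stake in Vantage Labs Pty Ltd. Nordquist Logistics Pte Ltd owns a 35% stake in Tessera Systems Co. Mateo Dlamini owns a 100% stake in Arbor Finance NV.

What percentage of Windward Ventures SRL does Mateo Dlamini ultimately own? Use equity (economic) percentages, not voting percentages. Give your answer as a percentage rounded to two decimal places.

Mateo reaches Windward along 4 paths.
Via Arbor: 100% × 13% = 13%.
Via Nordquist → Tessera: 100% × 35% × 62% = 21.7%.
Via Tessera: 63% × 62% = 39.06%.
Direct stake: 25% = 25%.
Total: 13% + 21.7% + 39.06% + 25% = 98.76%.

98.76%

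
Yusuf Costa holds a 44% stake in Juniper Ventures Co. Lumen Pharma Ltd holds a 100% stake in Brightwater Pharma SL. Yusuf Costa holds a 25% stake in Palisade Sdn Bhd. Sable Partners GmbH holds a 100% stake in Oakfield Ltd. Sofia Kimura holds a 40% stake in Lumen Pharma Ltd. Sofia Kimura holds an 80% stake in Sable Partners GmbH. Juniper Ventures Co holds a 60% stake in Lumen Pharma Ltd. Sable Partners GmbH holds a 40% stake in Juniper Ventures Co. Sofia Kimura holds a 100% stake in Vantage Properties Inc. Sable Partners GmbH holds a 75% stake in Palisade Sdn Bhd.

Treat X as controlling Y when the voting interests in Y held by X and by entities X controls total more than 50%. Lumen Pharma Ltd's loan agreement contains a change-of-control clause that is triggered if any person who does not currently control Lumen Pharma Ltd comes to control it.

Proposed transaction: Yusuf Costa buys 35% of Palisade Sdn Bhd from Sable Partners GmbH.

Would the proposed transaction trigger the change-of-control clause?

The purchase adds only to Yusuf's holdings (Sable's stake shrinks), so Yusuf is the only person who could newly come to control Lumen.
Yusuf's largest direct stake is 44% in Juniper, which does not meet the threshold, so Yusuf controls no company.
Neither Yusuf nor any entity Yusuf controls holds any voting interest in Lumen.
So before the transaction, Yusuf does not control Lumen.
After the purchase, Yusuf's direct stake in Palisade rises to 25% + 35% = 60%, and Sable's stake falls to 40%.
Yusuf holds 60% of Palisade, so Yusuf controls Palisade.
After the transaction, neither Yusuf nor any entity Yusuf controls holds a voting interest in Lumen, so Yusuf still does not control it.
No new person acquires control, so the clause is not triggered.

No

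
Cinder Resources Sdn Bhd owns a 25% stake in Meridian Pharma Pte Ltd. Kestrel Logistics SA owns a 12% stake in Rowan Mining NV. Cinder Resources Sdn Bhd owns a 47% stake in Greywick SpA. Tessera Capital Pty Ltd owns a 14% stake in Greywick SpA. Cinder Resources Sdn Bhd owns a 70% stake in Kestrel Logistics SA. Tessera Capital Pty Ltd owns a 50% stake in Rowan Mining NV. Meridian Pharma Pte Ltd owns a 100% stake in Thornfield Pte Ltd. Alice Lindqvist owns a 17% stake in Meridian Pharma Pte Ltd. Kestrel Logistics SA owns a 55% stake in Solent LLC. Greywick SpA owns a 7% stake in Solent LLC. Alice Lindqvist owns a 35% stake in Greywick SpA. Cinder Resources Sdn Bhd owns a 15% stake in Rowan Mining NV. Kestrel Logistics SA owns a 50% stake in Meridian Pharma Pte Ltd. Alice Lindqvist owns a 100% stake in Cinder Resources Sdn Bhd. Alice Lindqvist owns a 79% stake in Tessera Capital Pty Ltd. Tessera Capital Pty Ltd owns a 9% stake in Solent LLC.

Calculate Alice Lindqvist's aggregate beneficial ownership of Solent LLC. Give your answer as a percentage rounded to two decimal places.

Alice reaches Solent along 5 paths.
Via Cinder → Kestrel: 100% × 70% × 55% = 38.5%.
Via Cinder → Greywick: 100% × 47% × 7% = 3.29%.
Via Tessera → Greywick: 79% × 14% × 7% = 0.7742%.
Via Greywick: 35% × 7% = 2.45%.
Via Tessera: 79% × 9% = 7.11%.
Total: 38.5% + 3.29% + 0.7742% + 2.45% + 7.11% = 52.1242%.
Rounded: 52.12%.

52.12%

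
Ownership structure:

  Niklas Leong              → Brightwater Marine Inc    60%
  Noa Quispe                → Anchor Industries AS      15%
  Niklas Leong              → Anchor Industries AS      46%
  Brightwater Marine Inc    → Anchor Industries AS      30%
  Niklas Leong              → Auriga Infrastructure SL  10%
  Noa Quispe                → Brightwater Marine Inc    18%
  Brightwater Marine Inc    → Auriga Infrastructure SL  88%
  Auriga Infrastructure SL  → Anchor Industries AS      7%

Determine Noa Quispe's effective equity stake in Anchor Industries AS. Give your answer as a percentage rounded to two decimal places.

21.51%

Noa reaches Anchor along 3 paths.
Direct stake: 15% = 15%.
Via Brightwater: 18% × 30% = 5.4%.
Via Brightwater → Auriga: 18% × 88% × 7% = 1.1088%.
Total: 15% + 5.4% + 1.1088% = 21.5088%.
Rounded: 21.51%.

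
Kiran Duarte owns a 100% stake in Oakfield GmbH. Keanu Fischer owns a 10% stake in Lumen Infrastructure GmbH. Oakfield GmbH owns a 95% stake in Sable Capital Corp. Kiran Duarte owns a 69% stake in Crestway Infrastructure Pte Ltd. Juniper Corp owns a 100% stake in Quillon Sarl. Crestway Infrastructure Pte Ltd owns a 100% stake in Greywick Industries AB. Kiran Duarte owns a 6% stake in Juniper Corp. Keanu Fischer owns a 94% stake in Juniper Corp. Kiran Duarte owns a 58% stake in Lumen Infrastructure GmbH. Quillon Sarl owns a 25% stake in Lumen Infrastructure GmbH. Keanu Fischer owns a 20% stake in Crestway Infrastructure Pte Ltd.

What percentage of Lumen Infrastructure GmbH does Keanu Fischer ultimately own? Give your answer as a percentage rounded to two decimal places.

Keanu reaches Lumen along 2 paths.
Direct stake: 10% = 10%.
Via Juniper → Quillon: 94% × 100% × 25% = 23.5%.
Total: 10% + 23.5% = 33.5%.
Rounded: 33.50%.

33.50%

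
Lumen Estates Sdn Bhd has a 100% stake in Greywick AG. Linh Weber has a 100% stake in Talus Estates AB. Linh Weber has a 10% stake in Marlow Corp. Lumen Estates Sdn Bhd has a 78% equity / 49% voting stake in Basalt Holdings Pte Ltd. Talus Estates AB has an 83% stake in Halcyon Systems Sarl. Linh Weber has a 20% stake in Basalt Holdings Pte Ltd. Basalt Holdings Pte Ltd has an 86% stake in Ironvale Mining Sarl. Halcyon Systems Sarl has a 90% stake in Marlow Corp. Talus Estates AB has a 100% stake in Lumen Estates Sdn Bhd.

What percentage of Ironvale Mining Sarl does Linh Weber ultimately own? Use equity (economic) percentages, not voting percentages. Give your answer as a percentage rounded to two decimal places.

Linh reaches Ironvale along 2 paths.
Via Basalt: 20% × 86% = 17.2%.
Via Talus → Lumen → Basalt: 100% × 100% × 78% × 86% = 67.08%.
Total: 17.2% + 67.08% = 84.28%.

84.28%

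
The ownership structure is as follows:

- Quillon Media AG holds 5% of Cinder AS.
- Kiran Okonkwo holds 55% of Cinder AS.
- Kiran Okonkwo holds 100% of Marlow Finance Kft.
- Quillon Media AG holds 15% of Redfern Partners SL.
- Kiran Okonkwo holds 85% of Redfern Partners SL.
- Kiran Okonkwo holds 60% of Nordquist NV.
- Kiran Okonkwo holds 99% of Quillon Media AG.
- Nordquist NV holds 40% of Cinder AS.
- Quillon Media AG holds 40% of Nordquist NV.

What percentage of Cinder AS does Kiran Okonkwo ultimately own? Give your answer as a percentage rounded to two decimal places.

Kiran reaches Cinder along 4 paths.
Direct stake: 55% = 55%.
Via Quillon → Nordquist: 99% × 40% × 40% = 15.84%.
Via Nordquist: 60% × 40% = 24%.
Via Quillon: 99% × 5% = 4.95%.
Total: 55% + 15.84% + 24% + 4.95% = 99.79%.

99.79%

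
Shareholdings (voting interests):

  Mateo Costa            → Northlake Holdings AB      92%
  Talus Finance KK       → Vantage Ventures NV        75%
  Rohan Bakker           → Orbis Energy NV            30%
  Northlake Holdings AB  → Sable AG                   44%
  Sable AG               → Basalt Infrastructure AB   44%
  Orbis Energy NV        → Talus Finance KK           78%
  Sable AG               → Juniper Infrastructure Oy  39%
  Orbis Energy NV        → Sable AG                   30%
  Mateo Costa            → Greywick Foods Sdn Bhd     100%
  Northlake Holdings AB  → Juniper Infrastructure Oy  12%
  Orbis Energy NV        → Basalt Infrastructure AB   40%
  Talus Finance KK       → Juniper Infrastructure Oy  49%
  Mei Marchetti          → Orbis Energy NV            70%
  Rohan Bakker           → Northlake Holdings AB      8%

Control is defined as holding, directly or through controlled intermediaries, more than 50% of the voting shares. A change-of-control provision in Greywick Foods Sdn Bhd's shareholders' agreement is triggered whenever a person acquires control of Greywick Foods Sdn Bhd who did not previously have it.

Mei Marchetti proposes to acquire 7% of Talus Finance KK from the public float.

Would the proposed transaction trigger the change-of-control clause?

No

The purchase changes only Mei's holdings, so Mei is the only person who could newly come to control Greywick.
Mei holds 70% of Orbis, so Mei controls Orbis.
Orbis holds 78% of Talus, so Mei controls Talus.
Talus holds 75% of Vantage, so Mei controls Vantage.
Neither Mei nor any entity Mei controls holds any voting interest in Greywick.
So before the transaction, Mei does not control Greywick.
After the purchase, Mei holds 7% of Talus directly.
Orbis and Mei together hold 78% + 7% = 85% of Talus, so Mei controls Talus.
After the transaction, neither Mei nor any entity Mei controls holds a voting interest in Greywick, so Mei still does not control it.
No new person acquires control, so the clause is not triggered.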